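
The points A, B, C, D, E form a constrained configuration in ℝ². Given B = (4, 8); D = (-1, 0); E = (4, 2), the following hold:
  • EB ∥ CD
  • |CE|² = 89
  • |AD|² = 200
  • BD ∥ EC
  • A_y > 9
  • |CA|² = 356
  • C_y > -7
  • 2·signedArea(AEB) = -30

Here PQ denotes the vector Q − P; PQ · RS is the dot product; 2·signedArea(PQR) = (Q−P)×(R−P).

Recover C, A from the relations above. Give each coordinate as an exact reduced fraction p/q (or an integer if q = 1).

1. C_x = -1  [EB ∥ CD ∩ BD ∥ EC]
2. C_y = -6  [EB ∥ CD ∩ BD ∥ EC]
   → C = (-1, -6)
3. A_x = 9  [2·signedArea(AEB) = -30]
4. A_y = 10  [|AD|² = 200]
   → A = (9, 10)

A = (9, 10)
C = (-1, -6)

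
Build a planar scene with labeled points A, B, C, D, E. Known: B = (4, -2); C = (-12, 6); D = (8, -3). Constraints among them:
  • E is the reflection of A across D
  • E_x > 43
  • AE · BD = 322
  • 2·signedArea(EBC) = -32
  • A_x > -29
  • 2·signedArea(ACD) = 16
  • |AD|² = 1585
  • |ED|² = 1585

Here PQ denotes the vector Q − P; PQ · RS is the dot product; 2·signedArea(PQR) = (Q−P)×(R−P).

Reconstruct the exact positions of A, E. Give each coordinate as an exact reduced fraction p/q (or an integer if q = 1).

A = (-28, 14)
E = (44, -20)

1. E_x = 44  [line -8·x + -16·y + 32 = 0 ∩ |ED|² = 1585]
2. E_y = -20  [line -8·x + -16·y + 32 = 0 ∩ |ED|² = 1585]
   → E = (44, -20)
3. A_x = -28  [2·signedArea(ACD) = 16 ∩ E is the reflection of A across D]
4. A_y = 14  [2·signedArea(ACD) = 16 ∩ E is the reflection of A across D]
   → A = (-28, 14)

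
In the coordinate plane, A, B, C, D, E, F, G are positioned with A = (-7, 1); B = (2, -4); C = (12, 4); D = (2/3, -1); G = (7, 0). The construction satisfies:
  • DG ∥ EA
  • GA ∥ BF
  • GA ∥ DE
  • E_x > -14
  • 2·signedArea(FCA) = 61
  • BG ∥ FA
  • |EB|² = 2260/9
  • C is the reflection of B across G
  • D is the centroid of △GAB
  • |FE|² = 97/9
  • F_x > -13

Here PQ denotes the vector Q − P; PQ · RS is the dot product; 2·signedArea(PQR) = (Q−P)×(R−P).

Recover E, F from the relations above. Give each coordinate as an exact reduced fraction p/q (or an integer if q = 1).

E = (-40/3, 0)
F = (-12, -3)

1. E_x = -40/3  [DG ∥ EA ∩ GA ∥ DE]
2. E_y = 0  [DG ∥ EA ∩ GA ∥ DE]
   → E = (-40/3, 0)
3. F_x = -12  [BG ∥ FA ∩ GA ∥ BF]
4. F_y = -3  [BG ∥ FA ∩ GA ∥ BF]
   → F = (-12, -3)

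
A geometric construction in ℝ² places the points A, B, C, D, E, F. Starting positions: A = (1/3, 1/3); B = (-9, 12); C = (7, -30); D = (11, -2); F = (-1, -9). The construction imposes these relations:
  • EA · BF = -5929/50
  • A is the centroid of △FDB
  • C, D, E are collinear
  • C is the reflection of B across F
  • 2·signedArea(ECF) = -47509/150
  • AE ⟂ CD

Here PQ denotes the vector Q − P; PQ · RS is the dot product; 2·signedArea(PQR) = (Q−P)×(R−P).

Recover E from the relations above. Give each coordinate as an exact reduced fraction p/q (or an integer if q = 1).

1. E_x = 1667/150  [C, D, E are collinear ∩ AE ⟂ CD]
2. E_y = -181/150  [C, D, E are collinear ∩ AE ⟂ CD]
   → E = (1667/150, -181/150)

E = (1667/150, -181/150)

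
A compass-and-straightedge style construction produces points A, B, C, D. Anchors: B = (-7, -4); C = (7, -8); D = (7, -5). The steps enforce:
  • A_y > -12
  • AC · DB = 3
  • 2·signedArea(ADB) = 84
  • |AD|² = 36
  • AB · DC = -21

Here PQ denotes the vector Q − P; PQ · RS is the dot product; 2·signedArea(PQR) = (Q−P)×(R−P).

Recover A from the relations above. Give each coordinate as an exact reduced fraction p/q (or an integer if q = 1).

1. A_x = 7  [2·signedArea(ADB) = 84 ∩ AB · DC = -21]
2. A_y = -11  [2·signedArea(ADB) = 84 ∩ AB · DC = -21]
   → A = (7, -11)

A = (7, -11)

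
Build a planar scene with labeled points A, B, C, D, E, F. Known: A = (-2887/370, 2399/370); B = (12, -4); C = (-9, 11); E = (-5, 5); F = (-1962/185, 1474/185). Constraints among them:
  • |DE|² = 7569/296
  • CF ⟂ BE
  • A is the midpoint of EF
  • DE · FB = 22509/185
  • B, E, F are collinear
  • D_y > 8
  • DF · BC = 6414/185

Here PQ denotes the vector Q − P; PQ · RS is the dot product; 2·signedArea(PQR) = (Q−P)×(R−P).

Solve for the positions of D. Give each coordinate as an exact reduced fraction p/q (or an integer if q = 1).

D = (-6217/740, 6469/740)

1. D_x = -6217/740  [DF · BC = 6414/185 ∩ DE · FB = 22509/185]
2. D_y = 6469/740  [DF · BC = 6414/185 ∩ DE · FB = 22509/185]
   → D = (-6217/740, 6469/740)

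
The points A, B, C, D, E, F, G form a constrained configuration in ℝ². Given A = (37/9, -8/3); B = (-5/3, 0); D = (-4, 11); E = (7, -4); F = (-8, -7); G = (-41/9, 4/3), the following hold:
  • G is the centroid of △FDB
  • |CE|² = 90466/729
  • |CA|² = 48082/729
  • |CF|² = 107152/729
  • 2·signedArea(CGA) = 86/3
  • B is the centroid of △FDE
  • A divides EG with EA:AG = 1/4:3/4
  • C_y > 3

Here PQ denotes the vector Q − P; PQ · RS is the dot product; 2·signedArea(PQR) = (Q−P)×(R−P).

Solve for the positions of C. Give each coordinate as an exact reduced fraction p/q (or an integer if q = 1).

C = (-40/27, 29/9)

1. C_x = -40/27  [line 4·x + 26/3·y + -22 = 0 ∩ |CE|² = 90466/729]
2. C_y = 29/9  [line 4·x + 26/3·y + -22 = 0 ∩ |CE|² = 90466/729]
   → C = (-40/27, 29/9)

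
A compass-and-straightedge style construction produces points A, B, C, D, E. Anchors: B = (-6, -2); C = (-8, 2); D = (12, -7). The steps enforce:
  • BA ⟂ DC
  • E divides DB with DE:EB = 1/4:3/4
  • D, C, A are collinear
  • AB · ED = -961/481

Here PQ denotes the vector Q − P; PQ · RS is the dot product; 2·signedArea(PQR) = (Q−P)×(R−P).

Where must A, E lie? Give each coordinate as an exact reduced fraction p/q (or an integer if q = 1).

A = (-2328/481, 278/481)
E = (15/2, -23/4)

1. A_x = -2328/481  [D, C, A are collinear ∩ BA ⟂ DC]
2. A_y = 278/481  [D, C, A are collinear ∩ BA ⟂ DC]
   → A = (-2328/481, 278/481)
3. E_x = 15/2  [E divides DB with DE:EB = 1/4:3/4]
4. E_y = -23/4  [E divides DB with DE:EB = 1/4:3/4]
   → E = (15/2, -23/4)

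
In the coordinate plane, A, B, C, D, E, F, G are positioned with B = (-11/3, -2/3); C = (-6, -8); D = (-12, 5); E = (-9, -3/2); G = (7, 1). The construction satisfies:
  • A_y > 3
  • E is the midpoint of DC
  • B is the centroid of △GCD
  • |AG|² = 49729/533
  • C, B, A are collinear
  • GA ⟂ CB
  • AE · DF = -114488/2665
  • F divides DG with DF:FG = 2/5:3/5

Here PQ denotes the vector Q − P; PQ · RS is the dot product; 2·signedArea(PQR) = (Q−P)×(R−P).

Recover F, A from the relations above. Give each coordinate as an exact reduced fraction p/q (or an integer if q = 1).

A = (-1175/533, 2094/533)
F = (-22/5, 17/5)

1. F_x = -22/5  [F divides DG with DF:FG = 2/5:3/5]
2. F_y = 17/5  [F divides DG with DF:FG = 2/5:3/5]
   → F = (-22/5, 17/5)
3. A_x = -1175/533  [C, B, A are collinear ∩ GA ⟂ CB]
4. A_y = 2094/533  [C, B, A are collinear ∩ GA ⟂ CB]
   → A = (-1175/533, 2094/533)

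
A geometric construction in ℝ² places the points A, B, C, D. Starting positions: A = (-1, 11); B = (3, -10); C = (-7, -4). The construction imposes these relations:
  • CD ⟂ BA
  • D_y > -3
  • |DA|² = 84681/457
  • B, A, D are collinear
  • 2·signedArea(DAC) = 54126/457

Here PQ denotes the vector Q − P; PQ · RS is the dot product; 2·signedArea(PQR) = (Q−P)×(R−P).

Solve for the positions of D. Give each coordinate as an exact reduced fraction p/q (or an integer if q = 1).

1. D_x = 707/457  [B, A, D are collinear ∩ CD ⟂ BA]
2. D_y = -1084/457  [B, A, D are collinear ∩ CD ⟂ BA]
   → D = (707/457, -1084/457)

D = (707/457, -1084/457)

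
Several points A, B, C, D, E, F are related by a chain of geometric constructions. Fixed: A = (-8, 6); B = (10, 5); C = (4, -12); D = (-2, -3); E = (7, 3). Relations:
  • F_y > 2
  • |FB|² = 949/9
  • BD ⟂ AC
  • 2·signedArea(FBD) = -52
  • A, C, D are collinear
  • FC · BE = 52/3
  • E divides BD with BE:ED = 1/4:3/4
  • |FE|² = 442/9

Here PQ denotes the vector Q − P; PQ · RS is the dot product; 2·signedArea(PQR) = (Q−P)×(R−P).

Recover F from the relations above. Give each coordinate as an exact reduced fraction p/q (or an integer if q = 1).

1. F_x = 0  [FC · BE = 52/3 ∩ 2·signedArea(FBD) = -52]
2. F_y = 8/3  [FC · BE = 52/3 ∩ 2·signedArea(FBD) = -52]
   → F = (0, 8/3)

F = (0, 8/3)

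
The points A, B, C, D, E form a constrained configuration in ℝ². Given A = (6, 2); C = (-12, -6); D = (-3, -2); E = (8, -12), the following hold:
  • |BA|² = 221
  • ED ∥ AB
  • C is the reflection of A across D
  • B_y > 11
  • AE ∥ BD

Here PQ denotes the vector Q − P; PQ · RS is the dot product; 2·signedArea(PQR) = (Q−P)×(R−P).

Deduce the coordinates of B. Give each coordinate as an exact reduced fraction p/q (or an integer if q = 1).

1. B_x = -5  [AE ∥ BD ∩ ED ∥ AB]
2. B_y = 12  [AE ∥ BD ∩ ED ∥ AB]
   → B = (-5, 12)

B = (-5, 12)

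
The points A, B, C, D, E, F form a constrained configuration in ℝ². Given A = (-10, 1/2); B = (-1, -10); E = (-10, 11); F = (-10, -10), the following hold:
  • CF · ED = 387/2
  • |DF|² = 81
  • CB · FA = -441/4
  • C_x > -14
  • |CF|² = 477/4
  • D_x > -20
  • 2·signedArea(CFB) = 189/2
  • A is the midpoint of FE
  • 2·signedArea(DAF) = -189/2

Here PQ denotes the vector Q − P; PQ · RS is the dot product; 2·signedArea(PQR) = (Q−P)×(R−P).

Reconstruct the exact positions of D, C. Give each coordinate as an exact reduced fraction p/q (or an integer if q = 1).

1. D_x = -19  [2·signedArea(DAF) = -189/2]
2. D_y = -10  [|DF|² = 81]
   → D = (-19, -10)
3. C_x = -13  [CB · FA = -441/4 ∩ CF · ED = 387/2]
4. C_y = 1/2  [CB · FA = -441/4 ∩ CF · ED = 387/2]
   → C = (-13, 1/2)

C = (-13, 1/2)
D = (-19, -10)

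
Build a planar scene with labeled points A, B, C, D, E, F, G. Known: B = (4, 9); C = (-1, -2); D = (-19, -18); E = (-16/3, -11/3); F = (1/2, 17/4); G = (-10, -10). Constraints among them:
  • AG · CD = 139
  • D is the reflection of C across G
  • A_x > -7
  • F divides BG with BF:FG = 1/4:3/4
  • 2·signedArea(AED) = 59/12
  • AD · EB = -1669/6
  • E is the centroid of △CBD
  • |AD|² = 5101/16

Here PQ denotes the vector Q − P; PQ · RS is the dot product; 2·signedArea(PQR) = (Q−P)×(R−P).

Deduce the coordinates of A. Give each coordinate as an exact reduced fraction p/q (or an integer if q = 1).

1. A_x = -13/2  [AG · CD = 139 ∩ AD · EB = -1669/6]
2. A_y = -21/4  [AG · CD = 139 ∩ AD · EB = -1669/6]
   → A = (-13/2, -21/4)

A = (-13/2, -21/4)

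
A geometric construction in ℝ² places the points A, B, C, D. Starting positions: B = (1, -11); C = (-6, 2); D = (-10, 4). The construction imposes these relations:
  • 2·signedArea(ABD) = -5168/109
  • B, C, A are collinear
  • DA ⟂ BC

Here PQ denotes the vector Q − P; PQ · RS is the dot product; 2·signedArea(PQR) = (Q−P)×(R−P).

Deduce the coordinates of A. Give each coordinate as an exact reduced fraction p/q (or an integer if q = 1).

1. A_x = -843/109  [B, C, A are collinear ∩ DA ⟂ BC]
2. A_y = 569/109  [B, C, A are collinear ∩ DA ⟂ BC]
   → A = (-843/109, 569/109)

A = (-843/109, 569/109)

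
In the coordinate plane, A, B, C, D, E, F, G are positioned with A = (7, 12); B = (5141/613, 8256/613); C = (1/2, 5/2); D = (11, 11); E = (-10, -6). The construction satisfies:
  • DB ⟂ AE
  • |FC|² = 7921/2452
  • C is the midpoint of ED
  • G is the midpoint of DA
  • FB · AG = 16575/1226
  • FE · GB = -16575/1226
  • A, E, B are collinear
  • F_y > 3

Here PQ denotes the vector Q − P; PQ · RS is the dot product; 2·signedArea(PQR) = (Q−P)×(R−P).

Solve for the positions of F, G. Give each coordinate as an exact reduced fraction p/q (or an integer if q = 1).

F = (-989/1226, 2289/613)
G = (9, 23/2)

1. G_x = 9  [G is the midpoint of DA]
2. G_y = 23/2  [G is the midpoint of DA]
   → G = (9, 23/2)
3. F_x = -989/1226  [FB · AG = 16575/1226 ∩ FE · GB = -16575/1226]
4. F_y = 2289/613  [FB · AG = 16575/1226 ∩ FE · GB = -16575/1226]
   → F = (-989/1226, 2289/613)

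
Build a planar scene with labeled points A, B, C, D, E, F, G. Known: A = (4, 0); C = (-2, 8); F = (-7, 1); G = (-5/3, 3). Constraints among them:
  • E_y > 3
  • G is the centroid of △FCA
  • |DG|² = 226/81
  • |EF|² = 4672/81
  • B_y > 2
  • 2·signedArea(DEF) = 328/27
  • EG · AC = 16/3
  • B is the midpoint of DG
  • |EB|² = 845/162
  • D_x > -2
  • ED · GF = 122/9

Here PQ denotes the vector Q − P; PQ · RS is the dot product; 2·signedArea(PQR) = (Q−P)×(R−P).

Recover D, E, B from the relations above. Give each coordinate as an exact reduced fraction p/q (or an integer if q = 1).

1. E_x = 1/9  [line 6·x + -8·y + 86/3 = 0 ∩ |EF|² = 4672/81]
2. E_y = 11/3  [line 6·x + -8·y + 86/3 = 0 ∩ |EF|² = 4672/81]
   → E = (1/9, 11/3)
3. D_x = -14/9  [2·signedArea(DEF) = 328/27 ∩ ED · GF = 122/9]
4. D_y = 4/3  [2·signedArea(DEF) = 328/27 ∩ ED · GF = 122/9]
   → D = (-14/9, 4/3)
5. B_x = -29/18  [B is the midpoint of DG]
6. B_y = 13/6  [B is the midpoint of DG]
   → B = (-29/18, 13/6)

B = (-29/18, 13/6)
D = (-14/9, 4/3)
E = (1/9, 11/3)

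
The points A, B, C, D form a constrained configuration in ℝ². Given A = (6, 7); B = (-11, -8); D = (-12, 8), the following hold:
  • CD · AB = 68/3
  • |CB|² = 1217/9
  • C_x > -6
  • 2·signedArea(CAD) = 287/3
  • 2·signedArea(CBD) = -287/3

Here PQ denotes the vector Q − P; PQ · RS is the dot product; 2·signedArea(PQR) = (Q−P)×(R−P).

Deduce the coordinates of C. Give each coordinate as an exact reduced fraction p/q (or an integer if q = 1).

1. C_x = -17/3  [2·signedArea(CAD) = 287/3 ∩ CD · AB = 68/3]
2. C_y = 7/3  [2·signedArea(CAD) = 287/3 ∩ CD · AB = 68/3]
   → C = (-17/3, 7/3)

C = (-17/3, 7/3)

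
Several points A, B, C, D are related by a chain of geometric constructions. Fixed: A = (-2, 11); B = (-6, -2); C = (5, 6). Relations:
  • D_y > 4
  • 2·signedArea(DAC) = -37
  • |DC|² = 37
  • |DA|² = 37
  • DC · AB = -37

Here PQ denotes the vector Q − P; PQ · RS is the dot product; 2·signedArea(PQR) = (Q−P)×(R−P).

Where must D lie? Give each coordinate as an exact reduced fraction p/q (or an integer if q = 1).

D = (-1, 5)

1. D_x = -1  [DC · AB = -37 ∩ 2·signedArea(DAC) = -37]
2. D_y = 5  [DC · AB = -37 ∩ 2·signedArea(DAC) = -37]
   → D = (-1, 5)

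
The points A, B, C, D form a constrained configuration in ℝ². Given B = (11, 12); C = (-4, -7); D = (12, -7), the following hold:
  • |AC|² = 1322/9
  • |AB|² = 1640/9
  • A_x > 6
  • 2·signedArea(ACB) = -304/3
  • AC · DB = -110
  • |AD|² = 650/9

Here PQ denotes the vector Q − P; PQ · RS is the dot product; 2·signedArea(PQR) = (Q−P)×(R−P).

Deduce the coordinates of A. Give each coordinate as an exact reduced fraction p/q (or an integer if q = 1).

1. A_x = 19/3  [AC · DB = -110 ∩ 2·signedArea(ACB) = -304/3]
2. A_y = -2/3  [AC · DB = -110 ∩ 2·signedArea(ACB) = -304/3]
   → A = (19/3, -2/3)

A = (19/3, -2/3)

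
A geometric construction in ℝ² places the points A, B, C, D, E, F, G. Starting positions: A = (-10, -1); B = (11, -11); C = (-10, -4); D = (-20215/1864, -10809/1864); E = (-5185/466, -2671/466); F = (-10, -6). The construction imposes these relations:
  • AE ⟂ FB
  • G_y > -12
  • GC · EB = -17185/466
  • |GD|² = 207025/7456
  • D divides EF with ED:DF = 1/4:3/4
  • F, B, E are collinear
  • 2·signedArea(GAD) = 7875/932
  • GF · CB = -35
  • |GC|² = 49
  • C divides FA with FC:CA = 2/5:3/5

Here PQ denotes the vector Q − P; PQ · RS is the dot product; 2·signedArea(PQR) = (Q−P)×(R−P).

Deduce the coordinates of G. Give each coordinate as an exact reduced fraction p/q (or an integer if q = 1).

G = (-10, -11)

1. G_x = -10  [GC · EB = -17185/466 ∩ 2·signedArea(GAD) = 7875/932]
2. G_y = -11  [GC · EB = -17185/466 ∩ 2·signedArea(GAD) = 7875/932]
   → G = (-10, -11)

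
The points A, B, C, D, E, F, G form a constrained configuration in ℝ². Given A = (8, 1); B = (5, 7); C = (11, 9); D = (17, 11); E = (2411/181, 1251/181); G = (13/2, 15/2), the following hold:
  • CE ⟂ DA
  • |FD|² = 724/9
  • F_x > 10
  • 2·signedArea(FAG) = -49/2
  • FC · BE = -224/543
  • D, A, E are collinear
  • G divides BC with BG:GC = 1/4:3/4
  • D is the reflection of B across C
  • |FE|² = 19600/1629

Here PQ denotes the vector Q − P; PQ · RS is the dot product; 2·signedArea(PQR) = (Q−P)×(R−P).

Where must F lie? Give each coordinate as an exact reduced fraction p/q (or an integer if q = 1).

1. F_x = 11  [2·signedArea(FAG) = -49/2 ∩ FC · BE = -224/543]
2. F_y = 13/3  [2·signedArea(FAG) = -49/2 ∩ FC · BE = -224/543]
   → F = (11, 13/3)

F = (11, 13/3)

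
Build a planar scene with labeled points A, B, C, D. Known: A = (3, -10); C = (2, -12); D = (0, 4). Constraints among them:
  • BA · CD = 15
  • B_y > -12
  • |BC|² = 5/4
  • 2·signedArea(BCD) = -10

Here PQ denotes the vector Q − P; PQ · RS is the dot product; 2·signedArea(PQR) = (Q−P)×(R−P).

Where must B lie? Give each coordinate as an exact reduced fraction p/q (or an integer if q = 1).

B = (5/2, -11)

1. B_x = 5/2  [2·signedArea(BCD) = -10 ∩ BA · CD = 15]
2. B_y = -11  [2·signedArea(BCD) = -10 ∩ BA · CD = 15]
   → B = (5/2, -11)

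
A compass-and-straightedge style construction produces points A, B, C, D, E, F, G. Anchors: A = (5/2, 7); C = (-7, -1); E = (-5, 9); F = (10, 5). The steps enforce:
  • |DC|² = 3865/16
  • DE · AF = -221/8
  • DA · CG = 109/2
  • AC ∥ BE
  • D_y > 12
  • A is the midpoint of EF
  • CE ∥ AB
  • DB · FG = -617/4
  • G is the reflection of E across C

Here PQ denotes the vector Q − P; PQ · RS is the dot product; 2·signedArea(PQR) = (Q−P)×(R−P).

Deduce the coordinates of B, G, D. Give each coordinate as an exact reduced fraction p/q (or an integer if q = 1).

1. B_x = 9/2  [AC ∥ BE ∩ CE ∥ AB]
2. B_y = 17  [AC ∥ BE ∩ CE ∥ AB]
   → B = (9/2, 17)
3. G_x = -9  [G is the reflection of E across C]
4. G_y = -11  [G is the reflection of E across C]
   → G = (-9, -11)
5. D_x = -1/4  [DE · AF = -221/8 ∩ DA · CG = 109/2]
6. D_y = 13  [DE · AF = -221/8 ∩ DA · CG = 109/2]
   → D = (-1/4, 13)

B = (9/2, 17)
D = (-1/4, 13)
G = (-9, -11)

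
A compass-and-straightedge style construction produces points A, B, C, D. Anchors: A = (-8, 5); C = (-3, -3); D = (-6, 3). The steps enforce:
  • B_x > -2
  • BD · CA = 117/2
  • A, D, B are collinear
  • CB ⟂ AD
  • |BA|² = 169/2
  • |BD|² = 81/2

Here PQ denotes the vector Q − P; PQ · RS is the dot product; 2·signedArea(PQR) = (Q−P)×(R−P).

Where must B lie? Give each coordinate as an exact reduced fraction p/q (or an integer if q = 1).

B = (-3/2, -3/2)

1. B_x = -3/2  [A, D, B are collinear ∩ CB ⟂ AD]
2. B_y = -3/2  [A, D, B are collinear ∩ CB ⟂ AD]
   → B = (-3/2, -3/2)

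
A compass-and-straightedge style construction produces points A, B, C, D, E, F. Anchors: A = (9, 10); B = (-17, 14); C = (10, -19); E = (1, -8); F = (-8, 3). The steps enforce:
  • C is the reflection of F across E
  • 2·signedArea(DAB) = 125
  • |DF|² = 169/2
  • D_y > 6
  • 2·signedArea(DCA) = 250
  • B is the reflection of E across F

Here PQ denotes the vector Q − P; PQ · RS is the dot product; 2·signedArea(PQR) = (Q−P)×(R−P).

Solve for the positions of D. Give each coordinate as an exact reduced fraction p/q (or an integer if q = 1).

D = (1/2, 13/2)

1. D_x = 1/2  [2·signedArea(DAB) = 125 ∩ 2·signedArea(DCA) = 250]
2. D_y = 13/2  [2·signedArea(DAB) = 125 ∩ 2·signedArea(DCA) = 250]
   → D = (1/2, 13/2)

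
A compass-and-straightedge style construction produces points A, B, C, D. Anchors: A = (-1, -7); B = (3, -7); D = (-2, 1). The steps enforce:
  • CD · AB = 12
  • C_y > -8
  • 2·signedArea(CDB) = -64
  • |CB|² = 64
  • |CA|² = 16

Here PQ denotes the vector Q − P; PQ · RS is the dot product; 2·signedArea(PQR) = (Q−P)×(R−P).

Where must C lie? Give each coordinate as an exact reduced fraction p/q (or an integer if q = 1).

C = (-5, -7)

1. C_x = -5  [2·signedArea(CDB) = -64 ∩ CD · AB = 12]
2. C_y = -7  [2·signedArea(CDB) = -64 ∩ CD · AB = 12]
   → C = (-5, -7)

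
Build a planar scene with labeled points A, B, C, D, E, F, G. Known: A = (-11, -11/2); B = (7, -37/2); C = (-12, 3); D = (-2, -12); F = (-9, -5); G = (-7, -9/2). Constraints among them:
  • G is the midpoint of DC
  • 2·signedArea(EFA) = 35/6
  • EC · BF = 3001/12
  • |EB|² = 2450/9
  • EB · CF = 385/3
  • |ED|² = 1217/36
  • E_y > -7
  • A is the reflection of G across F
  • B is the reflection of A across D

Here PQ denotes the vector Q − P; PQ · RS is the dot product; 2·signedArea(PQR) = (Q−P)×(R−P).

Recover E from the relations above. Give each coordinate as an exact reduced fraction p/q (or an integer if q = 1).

1. E_x = -14/3  [2·signedArea(EFA) = 35/6 ∩ EB · CF = 385/3]
2. E_y = -41/6  [2·signedArea(EFA) = 35/6 ∩ EB · CF = 385/3]
   → E = (-14/3, -41/6)

E = (-14/3, -41/6)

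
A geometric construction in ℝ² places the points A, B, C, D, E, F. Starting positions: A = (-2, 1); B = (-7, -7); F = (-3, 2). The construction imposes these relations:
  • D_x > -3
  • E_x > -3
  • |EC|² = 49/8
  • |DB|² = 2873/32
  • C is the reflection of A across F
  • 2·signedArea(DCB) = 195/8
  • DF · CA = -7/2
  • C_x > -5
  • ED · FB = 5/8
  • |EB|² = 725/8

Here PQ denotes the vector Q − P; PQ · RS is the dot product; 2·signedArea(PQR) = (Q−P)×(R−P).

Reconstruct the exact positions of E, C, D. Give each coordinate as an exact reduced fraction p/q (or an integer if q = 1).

1. C_x = -4  [C is the reflection of A across F]
2. C_y = 3  [C is the reflection of A across F]
   → C = (-4, 3)
3. D_x = -17/8  [DF · CA = -7/2 ∩ 2·signedArea(DCB) = 195/8]
4. D_y = 9/8  [DF · CA = -7/2 ∩ 2·signedArea(DCB) = 195/8]
   → D = (-17/8, 9/8)
5. E_x = -9/4  [line 4·x + 9·y + -9/4 = 0 ∩ |EC|² = 49/8]
6. E_y = 5/4  [line 4·x + 9·y + -9/4 = 0 ∩ |EC|² = 49/8]
   → E = (-9/4, 5/4)

C = (-4, 3)
D = (-17/8, 9/8)
E = (-9/4, 5/4)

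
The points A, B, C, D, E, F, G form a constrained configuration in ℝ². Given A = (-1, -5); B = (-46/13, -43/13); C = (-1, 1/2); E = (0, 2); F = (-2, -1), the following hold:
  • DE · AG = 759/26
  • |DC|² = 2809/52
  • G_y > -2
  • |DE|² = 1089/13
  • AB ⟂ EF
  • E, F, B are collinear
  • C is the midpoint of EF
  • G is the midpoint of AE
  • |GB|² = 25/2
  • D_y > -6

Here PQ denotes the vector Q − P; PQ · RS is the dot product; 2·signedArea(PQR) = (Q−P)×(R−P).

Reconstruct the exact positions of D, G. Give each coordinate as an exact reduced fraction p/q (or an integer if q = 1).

1. G_x = -1/2  [G is the midpoint of AE]
2. G_y = -3/2  [G is the midpoint of AE]
   → G = (-1/2, -3/2)
3. D_x = -66/13  [line -1/2·x + -7/2·y + -577/26 = 0 ∩ |DC|² = 2809/52]
4. D_y = -73/13  [line -1/2·x + -7/2·y + -577/26 = 0 ∩ |DC|² = 2809/52]
   → D = (-66/13, -73/13)

D = (-66/13, -73/13)
G = (-1/2, -3/2)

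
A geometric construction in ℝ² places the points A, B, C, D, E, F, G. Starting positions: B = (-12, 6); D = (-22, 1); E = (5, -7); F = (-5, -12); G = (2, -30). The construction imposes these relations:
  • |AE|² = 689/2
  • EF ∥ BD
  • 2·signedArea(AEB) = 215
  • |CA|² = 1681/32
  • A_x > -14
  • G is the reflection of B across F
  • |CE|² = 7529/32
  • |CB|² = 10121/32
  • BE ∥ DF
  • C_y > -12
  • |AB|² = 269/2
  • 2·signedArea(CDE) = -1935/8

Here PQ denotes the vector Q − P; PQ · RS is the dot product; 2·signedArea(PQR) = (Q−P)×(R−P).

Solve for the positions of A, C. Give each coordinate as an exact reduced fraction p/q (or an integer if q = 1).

1. A_x = -27/2  [line -13·x + -17·y + -269 = 0 ∩ |AB|² = 269/2]
2. A_y = -11/2  [line -13·x + -17·y + -269 = 0 ∩ |AB|² = 269/2]
   → A = (-27/2, -11/2)
3. C_x = -77/8  [line 8·x + 27·y + 3127/8 = 0 ∩ |CE|² = 7529/32]
4. C_y = -93/8  [line 8·x + 27·y + 3127/8 = 0 ∩ |CE|² = 7529/32]
   → C = (-77/8, -93/8)

A = (-27/2, -11/2)
C = (-77/8, -93/8)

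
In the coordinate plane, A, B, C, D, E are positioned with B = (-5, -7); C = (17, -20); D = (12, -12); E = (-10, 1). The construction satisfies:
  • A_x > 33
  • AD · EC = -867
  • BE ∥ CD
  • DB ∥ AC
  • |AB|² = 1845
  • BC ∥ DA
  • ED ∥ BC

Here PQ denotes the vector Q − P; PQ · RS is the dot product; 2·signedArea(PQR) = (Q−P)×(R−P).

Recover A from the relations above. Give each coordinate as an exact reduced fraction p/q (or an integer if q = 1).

A = (34, -25)

1. A_x = 34  [DB ∥ AC ∩ BC ∥ DA]
2. A_y = -25  [DB ∥ AC ∩ BC ∥ DA]
   → A = (34, -25)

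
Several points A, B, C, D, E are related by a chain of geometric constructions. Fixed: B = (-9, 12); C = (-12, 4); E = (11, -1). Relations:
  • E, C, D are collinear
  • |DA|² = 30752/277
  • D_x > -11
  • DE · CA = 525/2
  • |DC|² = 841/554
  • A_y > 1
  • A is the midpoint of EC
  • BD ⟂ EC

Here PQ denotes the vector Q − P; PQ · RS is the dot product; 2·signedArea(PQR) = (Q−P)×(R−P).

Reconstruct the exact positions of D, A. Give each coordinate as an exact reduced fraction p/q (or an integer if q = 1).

1. D_x = -5981/554  [E, C, D are collinear ∩ BD ⟂ EC]
2. D_y = 2071/554  [E, C, D are collinear ∩ BD ⟂ EC]
   → D = (-5981/554, 2071/554)
3. A_x = -1/2  [A is the midpoint of EC]
4. A_y = 3/2  [A is the midpoint of EC]
   → A = (-1/2, 3/2)

A = (-1/2, 3/2)
D = (-5981/554, 2071/554)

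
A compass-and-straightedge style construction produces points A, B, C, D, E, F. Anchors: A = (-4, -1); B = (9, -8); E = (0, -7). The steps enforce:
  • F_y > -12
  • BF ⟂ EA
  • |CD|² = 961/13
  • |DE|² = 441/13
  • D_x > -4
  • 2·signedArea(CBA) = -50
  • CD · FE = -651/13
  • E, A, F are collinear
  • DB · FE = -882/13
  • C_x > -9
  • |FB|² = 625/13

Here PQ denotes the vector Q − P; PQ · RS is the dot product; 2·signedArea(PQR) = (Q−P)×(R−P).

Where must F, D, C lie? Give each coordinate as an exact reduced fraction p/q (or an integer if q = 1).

1. F_x = 42/13  [E, A, F are collinear ∩ BF ⟂ EA]
2. F_y = -154/13  [E, A, F are collinear ∩ BF ⟂ EA]
   → F = (42/13, -154/13)
3. D_x = -42/13  [line 42/13·x + -63/13·y + 0 = 0 ∩ |DE|² = 441/13]
4. D_y = -28/13  [line 42/13·x + -63/13·y + 0 = 0 ∩ |DE|² = 441/13]
   → D = (-42/13, -28/13)
5. C_x = -8  [CD · FE = -651/13 ∩ 2·signedArea(CBA) = -50]
6. C_y = 5  [CD · FE = -651/13 ∩ 2·signedArea(CBA) = -50]
   → C = (-8, 5)

C = (-8, 5)
D = (-42/13, -28/13)
F = (42/13, -154/13)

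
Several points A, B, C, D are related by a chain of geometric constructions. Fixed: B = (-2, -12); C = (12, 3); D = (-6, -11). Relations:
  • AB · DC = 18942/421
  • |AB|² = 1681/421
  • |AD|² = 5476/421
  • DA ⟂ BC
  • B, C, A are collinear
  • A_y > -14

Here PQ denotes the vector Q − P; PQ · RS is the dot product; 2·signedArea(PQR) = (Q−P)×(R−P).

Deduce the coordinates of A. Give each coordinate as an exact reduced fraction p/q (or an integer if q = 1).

A = (-1416/421, -5667/421)

1. A_x = -1416/421  [B, C, A are collinear ∩ DA ⟂ BC]
2. A_y = -5667/421  [B, C, A are collinear ∩ DA ⟂ BC]
   → A = (-1416/421, -5667/421)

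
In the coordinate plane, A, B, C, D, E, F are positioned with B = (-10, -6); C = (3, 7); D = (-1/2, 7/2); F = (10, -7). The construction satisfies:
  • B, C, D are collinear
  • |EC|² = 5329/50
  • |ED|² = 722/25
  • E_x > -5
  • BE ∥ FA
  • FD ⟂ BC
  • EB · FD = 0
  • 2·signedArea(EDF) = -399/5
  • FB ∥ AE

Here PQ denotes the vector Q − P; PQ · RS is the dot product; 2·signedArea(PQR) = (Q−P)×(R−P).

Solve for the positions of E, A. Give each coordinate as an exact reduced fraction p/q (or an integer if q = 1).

A = (157/10, -13/10)
E = (-43/10, -3/10)

1. E_x = -43/10  [EB · FD = 0 ∩ 2·signedArea(EDF) = -399/5]
2. E_y = -3/10  [EB · FD = 0 ∩ 2·signedArea(EDF) = -399/5]
   → E = (-43/10, -3/10)
3. A_x = 157/10  [FB ∥ AE ∩ BE ∥ FA]
4. A_y = -13/10  [FB ∥ AE ∩ BE ∥ FA]
   → A = (157/10, -13/10)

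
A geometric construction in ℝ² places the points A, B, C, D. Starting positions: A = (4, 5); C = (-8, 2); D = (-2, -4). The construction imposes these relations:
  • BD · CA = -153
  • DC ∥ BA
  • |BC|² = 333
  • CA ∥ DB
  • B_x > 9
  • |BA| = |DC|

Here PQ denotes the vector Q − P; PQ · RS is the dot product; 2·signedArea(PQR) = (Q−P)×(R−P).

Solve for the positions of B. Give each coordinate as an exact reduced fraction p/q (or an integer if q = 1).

B = (10, -1)

1. B_x = 10  [DC ∥ BA ∩ CA ∥ DB]
2. B_y = -1  [DC ∥ BA ∩ CA ∥ DB]
   → B = (10, -1)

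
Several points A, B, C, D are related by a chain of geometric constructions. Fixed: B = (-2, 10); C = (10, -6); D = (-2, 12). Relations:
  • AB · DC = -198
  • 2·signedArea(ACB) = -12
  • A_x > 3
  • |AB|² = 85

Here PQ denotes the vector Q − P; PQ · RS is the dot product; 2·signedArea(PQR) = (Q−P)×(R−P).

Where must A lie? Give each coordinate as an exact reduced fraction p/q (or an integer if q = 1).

1. A_x = 4  [2·signedArea(ACB) = -12 ∩ AB · DC = -198]
2. A_y = 3  [2·signedArea(ACB) = -12 ∩ AB · DC = -198]
   → A = (4, 3)

A = (4, 3)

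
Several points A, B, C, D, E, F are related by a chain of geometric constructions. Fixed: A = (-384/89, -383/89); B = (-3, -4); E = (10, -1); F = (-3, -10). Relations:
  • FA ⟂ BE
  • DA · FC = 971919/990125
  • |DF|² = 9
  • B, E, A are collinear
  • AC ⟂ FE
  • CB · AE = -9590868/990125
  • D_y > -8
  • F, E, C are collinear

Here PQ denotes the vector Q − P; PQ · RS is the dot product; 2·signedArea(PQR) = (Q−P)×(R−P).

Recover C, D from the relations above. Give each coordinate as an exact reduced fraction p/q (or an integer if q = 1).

C = (-13602/11125, -97561/11125)
D = (-3, -7)

1. C_x = -13602/11125  [F, E, C are collinear ∩ AC ⟂ FE]
2. C_y = -97561/11125  [F, E, C are collinear ∩ AC ⟂ FE]
   → C = (-13602/11125, -97561/11125)
3. D_x = -3  [line -19773/11125·x + -13689/11125·y + -155142/11125 = 0 ∩ |DF|² = 9]
4. D_y = -7  [line -19773/11125·x + -13689/11125·y + -155142/11125 = 0 ∩ |DF|² = 9]
   → D = (-3, -7)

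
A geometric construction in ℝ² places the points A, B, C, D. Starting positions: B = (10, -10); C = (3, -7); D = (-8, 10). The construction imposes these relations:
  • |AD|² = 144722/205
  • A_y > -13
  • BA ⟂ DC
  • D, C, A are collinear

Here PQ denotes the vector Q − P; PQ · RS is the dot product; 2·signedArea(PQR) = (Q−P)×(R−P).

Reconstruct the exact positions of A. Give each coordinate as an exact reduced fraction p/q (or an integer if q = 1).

A = (1319/205, -2523/205)

1. A_x = 1319/205  [D, C, A are collinear ∩ BA ⟂ DC]
2. A_y = -2523/205  [D, C, A are collinear ∩ BA ⟂ DC]
   → A = (1319/205, -2523/205)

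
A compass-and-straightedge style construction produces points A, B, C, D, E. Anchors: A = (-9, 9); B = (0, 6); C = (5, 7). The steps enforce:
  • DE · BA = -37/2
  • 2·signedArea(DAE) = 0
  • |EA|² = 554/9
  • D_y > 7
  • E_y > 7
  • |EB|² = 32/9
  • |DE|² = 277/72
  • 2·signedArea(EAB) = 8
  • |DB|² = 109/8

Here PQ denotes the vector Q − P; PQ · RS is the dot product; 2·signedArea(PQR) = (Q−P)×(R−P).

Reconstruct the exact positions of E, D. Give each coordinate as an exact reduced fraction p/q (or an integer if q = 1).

1. E_x = -4/3  [line 3·x + 9·y + -62 = 0 ∩ |EB|² = 32/9]
2. E_y = 22/3  [line 3·x + 9·y + -62 = 0 ∩ |EB|² = 32/9]
   → E = (-4/3, 22/3)
3. D_x = -13/4  [2·signedArea(DAE) = 0 ∩ DE · BA = -37/2]
4. D_y = 31/4  [2·signedArea(DAE) = 0 ∩ DE · BA = -37/2]
   → D = (-13/4, 31/4)

D = (-13/4, 31/4)
E = (-4/3, 22/3)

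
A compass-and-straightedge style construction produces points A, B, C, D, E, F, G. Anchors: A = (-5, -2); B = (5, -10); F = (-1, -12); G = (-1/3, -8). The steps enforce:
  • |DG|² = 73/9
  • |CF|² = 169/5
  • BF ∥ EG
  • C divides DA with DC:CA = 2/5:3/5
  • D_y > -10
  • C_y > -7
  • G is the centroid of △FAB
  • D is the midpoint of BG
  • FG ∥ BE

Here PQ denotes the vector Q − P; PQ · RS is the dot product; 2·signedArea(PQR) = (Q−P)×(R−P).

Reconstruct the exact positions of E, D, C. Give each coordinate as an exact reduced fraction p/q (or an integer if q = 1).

1. E_x = 17/3  [BF ∥ EG ∩ FG ∥ BE]
2. E_y = -6  [BF ∥ EG ∩ FG ∥ BE]
   → E = (17/3, -6)
3. D_x = 7/3  [D is the midpoint of BG]
4. D_y = -9  [D is the midpoint of BG]
   → D = (7/3, -9)
5. C_x = -3/5  [C divides DA with DC:CA = 2/5:3/5]
6. C_y = -31/5  [C divides DA with DC:CA = 2/5:3/5]
   → C = (-3/5, -31/5)

C = (-3/5, -31/5)
D = (7/3, -9)
E = (17/3, -6)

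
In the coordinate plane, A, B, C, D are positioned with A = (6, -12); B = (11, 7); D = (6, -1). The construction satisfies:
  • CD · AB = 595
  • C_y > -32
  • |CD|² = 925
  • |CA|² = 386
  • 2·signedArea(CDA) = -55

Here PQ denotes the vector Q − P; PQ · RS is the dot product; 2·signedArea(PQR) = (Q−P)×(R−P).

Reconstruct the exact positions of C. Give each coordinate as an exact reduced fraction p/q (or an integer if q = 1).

1. C_x = 1  [CD · AB = 595 ∩ 2·signedArea(CDA) = -55]
2. C_y = -31  [CD · AB = 595 ∩ 2·signedArea(CDA) = -55]
   → C = (1, -31)

C = (1, -31)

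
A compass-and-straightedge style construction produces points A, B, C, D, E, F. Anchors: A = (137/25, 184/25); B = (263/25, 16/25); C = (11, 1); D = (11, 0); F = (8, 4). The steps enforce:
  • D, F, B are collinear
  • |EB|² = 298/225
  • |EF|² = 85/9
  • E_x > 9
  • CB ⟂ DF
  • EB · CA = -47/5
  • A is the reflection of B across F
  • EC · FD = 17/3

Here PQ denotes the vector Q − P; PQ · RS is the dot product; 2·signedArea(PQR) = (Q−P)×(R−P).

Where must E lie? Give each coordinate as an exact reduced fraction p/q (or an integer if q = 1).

E = (10, 5/3)

1. E_x = 10  [EB · CA = -47/5 ∩ EC · FD = 17/3]
2. E_y = 5/3  [EB · CA = -47/5 ∩ EC · FD = 17/3]
   → E = (10, 5/3)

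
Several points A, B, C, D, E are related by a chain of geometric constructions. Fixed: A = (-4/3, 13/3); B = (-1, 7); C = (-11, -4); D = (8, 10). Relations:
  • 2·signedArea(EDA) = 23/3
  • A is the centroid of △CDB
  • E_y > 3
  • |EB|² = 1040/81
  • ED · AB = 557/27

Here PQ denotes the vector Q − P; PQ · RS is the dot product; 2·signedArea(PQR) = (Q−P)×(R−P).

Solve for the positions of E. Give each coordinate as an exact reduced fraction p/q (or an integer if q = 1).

E = (-13/9, 31/9)

1. E_x = -13/9  [ED · AB = 557/27 ∩ 2·signedArea(EDA) = 23/3]
2. E_y = 31/9  [ED · AB = 557/27 ∩ 2·signedArea(EDA) = 23/3]
   → E = (-13/9, 31/9)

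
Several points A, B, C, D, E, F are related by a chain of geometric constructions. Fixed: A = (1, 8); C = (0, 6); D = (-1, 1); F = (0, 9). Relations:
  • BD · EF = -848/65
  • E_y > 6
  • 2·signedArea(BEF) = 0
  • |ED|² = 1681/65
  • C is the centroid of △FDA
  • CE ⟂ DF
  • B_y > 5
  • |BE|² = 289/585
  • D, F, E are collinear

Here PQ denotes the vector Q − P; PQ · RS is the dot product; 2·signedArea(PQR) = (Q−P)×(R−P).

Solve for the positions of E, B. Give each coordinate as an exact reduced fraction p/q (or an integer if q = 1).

B = (-89/195, 1043/195)
E = (-24/65, 393/65)

1. E_x = -24/65  [D, F, E are collinear ∩ CE ⟂ DF]
2. E_y = 393/65  [D, F, E are collinear ∩ CE ⟂ DF]
   → E = (-24/65, 393/65)
3. B_x = -89/195  [2·signedArea(BEF) = 0 ∩ BD · EF = -848/65]
4. B_y = 1043/195  [2·signedArea(BEF) = 0 ∩ BD · EF = -848/65]
   → B = (-89/195, 1043/195)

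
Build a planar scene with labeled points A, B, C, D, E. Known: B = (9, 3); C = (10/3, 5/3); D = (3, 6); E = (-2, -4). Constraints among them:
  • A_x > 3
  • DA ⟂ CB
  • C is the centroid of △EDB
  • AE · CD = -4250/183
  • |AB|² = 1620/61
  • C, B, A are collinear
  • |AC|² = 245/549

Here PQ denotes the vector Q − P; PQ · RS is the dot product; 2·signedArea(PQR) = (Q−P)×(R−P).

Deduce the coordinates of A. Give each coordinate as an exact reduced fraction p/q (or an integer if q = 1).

1. A_x = 243/61  [C, B, A are collinear ∩ DA ⟂ CB]
2. A_y = 111/61  [C, B, A are collinear ∩ DA ⟂ CB]
   → A = (243/61, 111/61)

A = (243/61, 111/61)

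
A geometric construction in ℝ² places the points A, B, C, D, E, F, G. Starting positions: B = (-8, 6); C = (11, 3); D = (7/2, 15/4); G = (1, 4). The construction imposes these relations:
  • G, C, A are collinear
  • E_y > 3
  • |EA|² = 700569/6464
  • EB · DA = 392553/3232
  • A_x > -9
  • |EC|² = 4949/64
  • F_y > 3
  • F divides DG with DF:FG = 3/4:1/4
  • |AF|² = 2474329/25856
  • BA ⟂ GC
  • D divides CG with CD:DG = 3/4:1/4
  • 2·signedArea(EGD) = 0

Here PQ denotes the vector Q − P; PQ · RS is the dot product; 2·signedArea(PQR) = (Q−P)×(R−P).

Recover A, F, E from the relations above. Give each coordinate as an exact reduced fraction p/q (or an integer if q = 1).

1. A_x = -819/101  [G, C, A are collinear ∩ BA ⟂ GC]
2. A_y = 496/101  [G, C, A are collinear ∩ BA ⟂ GC]
   → A = (-819/101, 496/101)
3. F_x = 13/8  [F divides DG with DF:FG = 3/4:1/4]
4. F_y = 63/16  [F divides DG with DF:FG = 3/4:1/4]
   → F = (13/8, 63/16)
5. E_x = 9/4  [2·signedArea(EGD) = 0 ∩ EB · DA = 392553/3232]
6. E_y = 31/8  [2·signedArea(EGD) = 0 ∩ EB · DA = 392553/3232]
   → E = (9/4, 31/8)

A = (-819/101, 496/101)
E = (9/4, 31/8)
F = (13/8, 63/16)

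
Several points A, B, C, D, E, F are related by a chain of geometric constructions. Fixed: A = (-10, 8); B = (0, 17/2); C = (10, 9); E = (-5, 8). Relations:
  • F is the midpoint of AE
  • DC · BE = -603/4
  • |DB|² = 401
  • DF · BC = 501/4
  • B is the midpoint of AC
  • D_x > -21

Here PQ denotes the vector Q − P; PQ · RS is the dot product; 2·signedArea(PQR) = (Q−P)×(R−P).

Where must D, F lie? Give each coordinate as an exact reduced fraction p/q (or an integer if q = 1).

1. F_x = -15/2  [F is the midpoint of AE]
2. F_y = 8  [F is the midpoint of AE]
   → F = (-15/2, 8)
3. D_x = -20  [DC · BE = -603/4 ∩ DF · BC = 501/4]
4. D_y = 15/2  [DC · BE = -603/4 ∩ DF · BC = 501/4]
   → D = (-20, 15/2)

D = (-20, 15/2)
F = (-15/2, 8)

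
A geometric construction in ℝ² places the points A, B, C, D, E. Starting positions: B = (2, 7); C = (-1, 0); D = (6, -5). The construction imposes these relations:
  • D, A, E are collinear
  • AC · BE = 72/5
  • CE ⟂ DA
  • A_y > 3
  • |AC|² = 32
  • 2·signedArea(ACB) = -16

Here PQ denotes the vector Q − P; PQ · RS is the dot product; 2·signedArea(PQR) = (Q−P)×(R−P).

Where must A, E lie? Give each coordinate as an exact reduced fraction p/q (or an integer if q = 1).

A = (3, 4)
E = (19/5, 8/5)

1. A_x = 3  [line -7·x + 3·y + 9 = 0 ∩ |AC|² = 32]
2. A_y = 4  [line -7·x + 3·y + 9 = 0 ∩ |AC|² = 32]
   → A = (3, 4)
3. E_x = 19/5  [D, A, E are collinear ∩ CE ⟂ DA]
4. E_y = 8/5  [D, A, E are collinear ∩ CE ⟂ DA]
   → E = (19/5, 8/5)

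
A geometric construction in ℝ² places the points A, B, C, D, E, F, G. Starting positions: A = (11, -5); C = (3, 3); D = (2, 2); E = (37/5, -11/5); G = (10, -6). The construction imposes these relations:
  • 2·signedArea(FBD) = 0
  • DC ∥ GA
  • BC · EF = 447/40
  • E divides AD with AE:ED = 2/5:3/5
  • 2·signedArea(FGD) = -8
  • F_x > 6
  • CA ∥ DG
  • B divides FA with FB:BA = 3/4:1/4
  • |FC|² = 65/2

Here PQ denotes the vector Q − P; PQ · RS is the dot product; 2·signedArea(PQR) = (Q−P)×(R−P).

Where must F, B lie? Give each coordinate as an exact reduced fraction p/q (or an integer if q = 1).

B = (79/8, -33/8)
F = (13/2, -3/2)

1. F_x = 13/2  [line -8·x + -8·y + 40 = 0 ∩ |FC|² = 65/2]
2. F_y = -3/2  [line -8·x + -8·y + 40 = 0 ∩ |FC|² = 65/2]
   → F = (13/2, -3/2)
3. B_x = 79/8  [2·signedArea(FBD) = 0 ∩ B divides FA with FB:BA = 3/4:1/4]
4. B_y = -33/8  [2·signedArea(FBD) = 0 ∩ B divides FA with FB:BA = 3/4:1/4]
   → B = (79/8, -33/8)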